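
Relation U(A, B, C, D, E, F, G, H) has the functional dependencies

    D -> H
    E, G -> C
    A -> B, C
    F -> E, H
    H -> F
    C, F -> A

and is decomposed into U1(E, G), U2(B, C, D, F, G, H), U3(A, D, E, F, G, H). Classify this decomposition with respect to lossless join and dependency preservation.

lossless but not dependency-preserving

Lossless test (chase): Rows 1 and 3 agree on E, G; apply E, G→C and equate their C entries. Rows 2 and 3 agree on F; apply F→E, H and equate their E, H entries. Rows 1 and 2 agree on E, G; apply E, G→C and equate their C entries. Rows 2 and 3 agree on C, F; apply C, F→A and equate their A entries. Rows 2 and 3 agree on A; apply A→B, C and equate their B, C entries. Row 2 is now all distinguished symbols — the join is lossless.
Dependency preservation: the restricted closure of {E, G} across the fragments never reaches {C}, so E, G → C cannot be enforced without a join — not preserved.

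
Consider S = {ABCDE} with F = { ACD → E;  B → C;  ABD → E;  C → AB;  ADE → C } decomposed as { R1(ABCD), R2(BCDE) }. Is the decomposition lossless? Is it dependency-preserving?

lossless but not dependency-preserving

Lossless test: (BCD)⁺ = {ABCDE}, which contains all of one fragment — lossless.
Dependency preservation: the restricted closure of {ADE} across the fragments never reaches {C}, so ADE → C cannot be enforced without a join — not preserved.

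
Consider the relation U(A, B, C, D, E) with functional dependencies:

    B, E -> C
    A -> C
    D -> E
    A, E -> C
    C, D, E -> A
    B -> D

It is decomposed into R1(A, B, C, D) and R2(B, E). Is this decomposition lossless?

Yes

Common attributes: R1 ∩ R2 = {B}.
Closure of {B}: B → D applies, adding D; D → E applies, adding E; B, E → C applies, adding C; C, D, E → A applies, adding A. So (B)⁺ = {A, B, C, D, E}.
This closure contains every attribute of R1, so R1 ∩ R2 → R1. The join is lossless.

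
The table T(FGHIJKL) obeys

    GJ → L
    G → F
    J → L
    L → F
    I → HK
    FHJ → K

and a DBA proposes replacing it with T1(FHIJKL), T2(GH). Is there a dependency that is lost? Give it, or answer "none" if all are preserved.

Check G → F: no single fragment contains all of {FG}, and the restricted closure of {G} across the fragments never reaches {F}.
GJ → L is preserved.
J → L is preserved.
L → F is preserved.
I → HK is preserved.
FHJ → K is preserved.

G → F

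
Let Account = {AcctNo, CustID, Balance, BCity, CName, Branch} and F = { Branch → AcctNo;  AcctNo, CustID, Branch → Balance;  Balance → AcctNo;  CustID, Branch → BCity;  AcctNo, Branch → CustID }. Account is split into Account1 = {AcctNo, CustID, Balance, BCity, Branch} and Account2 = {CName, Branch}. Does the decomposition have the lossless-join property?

Yes

Common attributes: Account1 ∩ Account2 = {Branch}.
Closure of {Branch}: Branch → AcctNo applies, adding AcctNo; AcctNo, Branch → CustID applies, adding CustID; AcctNo, CustID, Branch → Balance applies, adding Balance; CustID, Branch → BCity applies, adding BCity. So (Branch)⁺ = {AcctNo, CustID, Balance, BCity, Branch}.
This closure contains every attribute of Account1, so Account1 ∩ Account2 → Account1. The join is lossless.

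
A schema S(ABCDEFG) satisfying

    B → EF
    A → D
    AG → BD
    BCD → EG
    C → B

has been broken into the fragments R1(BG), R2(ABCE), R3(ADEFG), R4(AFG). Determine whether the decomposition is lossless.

Chase test. Columns are ABCDEFG; row i has aⱼ where attribute j ∈ Ri, else bᵢⱼ.
Initial tableau (one row per fragment):
  row 1: b11 a2 b13 b14 b15 b16 a7
  row 2: a1 a2 a3 b24 a5 b26 b27
  row 3: a1 b32 b33 a4 a5 a6 a7
  row 4: a1 b42 b43 b44 b45 a6 a7
Rows 1 and 2 agree on B; apply B→EF and equate their EF entries.
Rows 2 and 3 agree on A; apply A→D and equate their D entries.
Rows 2 and 4 agree on A; apply A→D and equate their D entries.
Rows 3 and 4 agree on AG; apply AG→BD and equate their BD entries.
Rows 3 and 4 agree on B; apply B→EF and equate their EF entries.
No row becomes fully distinguished — the join is lossy.

No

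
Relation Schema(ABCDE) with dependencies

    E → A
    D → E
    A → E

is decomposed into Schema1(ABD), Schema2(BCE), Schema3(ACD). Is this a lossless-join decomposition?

No

Chase test. Columns are ABCDE; row i has aⱼ where attribute j ∈ Schemai, else bᵢⱼ.
Initial tableau (one row per fragment):
  row 1: a1 a2 b13 a4 b15
  row 2: b21 a2 a3 b24 a5
  row 3: a1 b32 a3 a4 b35
Rows 1 and 3 agree on D; apply D→E and equate their E entries.
No row becomes fully distinguished — the join is lossy.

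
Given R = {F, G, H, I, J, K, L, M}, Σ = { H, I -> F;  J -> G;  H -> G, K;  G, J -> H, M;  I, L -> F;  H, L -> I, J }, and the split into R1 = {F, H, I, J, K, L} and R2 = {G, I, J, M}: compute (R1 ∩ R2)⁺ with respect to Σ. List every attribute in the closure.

F, G, H, I, J, K, M

R1 ∩ R2 = {I, J}.
J → G applies, adding G
G, J → H, M applies, adding H, M
H, I → F applies, adding F
H → G, K applies, adding K
Closure: {F, G, H, I, J, K, M}.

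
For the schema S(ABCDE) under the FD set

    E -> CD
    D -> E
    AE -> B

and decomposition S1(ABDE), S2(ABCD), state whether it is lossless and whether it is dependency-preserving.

lossless and dependency-preserving

Lossless test: (ABD)⁺ = {ABCDE}, which contains all of one fragment — lossless.
Dependency preservation: E → CD is not contained in any single fragment, but the restricted closure of its left-hand side across the fragments still reaches the right-hand side; the remaining FDs each lie inside some fragment. All dependencies are preserved.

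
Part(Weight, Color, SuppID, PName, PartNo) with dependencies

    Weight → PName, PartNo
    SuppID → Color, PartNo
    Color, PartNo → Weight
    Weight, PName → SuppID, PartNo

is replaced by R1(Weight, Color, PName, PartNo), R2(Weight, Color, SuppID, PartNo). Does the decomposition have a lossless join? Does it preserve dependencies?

Lossless test: (Weight, Color, PartNo)⁺ = {Weight, Color, SuppID, PName, PartNo}, which contains all of one fragment — lossless.
Dependency preservation: Weight, PName → SuppID, PartNo is not contained in any single fragment, but the restricted closure of its left-hand side across the fragments still reaches the right-hand side; the remaining FDs each lie inside some fragment. All dependencies are preserved.

lossless and dependency-preserving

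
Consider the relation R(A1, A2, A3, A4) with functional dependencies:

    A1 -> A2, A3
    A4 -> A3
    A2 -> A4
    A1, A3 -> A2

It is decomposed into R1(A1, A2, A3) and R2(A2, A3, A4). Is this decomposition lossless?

Yes

Common attributes: R1 ∩ R2 = {A2, A3}.
Closure of {A2, A3}: A2 → A4 applies, adding A4. So (A2, A3)⁺ = {A2, A3, A4}.
This closure contains every attribute of R2, so R1 ∩ R2 → R2. The join is lossless.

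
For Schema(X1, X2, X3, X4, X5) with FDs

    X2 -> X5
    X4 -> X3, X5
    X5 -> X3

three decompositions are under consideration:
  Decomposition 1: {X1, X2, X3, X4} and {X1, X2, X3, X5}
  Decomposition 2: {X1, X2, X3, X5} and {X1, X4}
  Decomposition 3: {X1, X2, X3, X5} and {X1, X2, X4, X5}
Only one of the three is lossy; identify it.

Decomposition 1: common = {X1, X2, X3}, closure = {X1, X2, X3, X5} → lossless.
Decomposition 2: common = {X1}, closure = {X1} → lossy.
Decomposition 3: common = {X1, X2, X5}, closure = {X1, X2, X3, X5} → lossless.

Decomposition 2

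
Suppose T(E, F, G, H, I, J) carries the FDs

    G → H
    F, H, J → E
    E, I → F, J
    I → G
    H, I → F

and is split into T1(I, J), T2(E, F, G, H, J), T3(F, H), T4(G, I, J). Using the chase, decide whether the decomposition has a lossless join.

No

Chase test. Columns are E, F, G, H, I, J; row i has aⱼ where attribute j ∈ Ti, else bᵢⱼ.
Initial tableau (one row per fragment):
  row 1: b11 b12 b13 b14 a5 a6
  row 2: a1 a2 a3 a4 b25 a6
  row 3: b31 a2 b33 a4 b35 b36
  row 4: b41 b42 a3 b44 a5 a6
Rows 2 and 4 agree on G; apply G→H and equate their H entries.
Rows 1 and 4 agree on I; apply I→G and equate their G entries.
Rows 1 and 2 agree on G; apply G→H and equate their H entries.
Rows 1 and 4 agree on H, I; apply H, I→F and equate their F entries.
Rows 1 and 4 agree on F, H, J; apply F, H, J→E and equate their E entries.
No row becomes fully distinguished — the join is lossy.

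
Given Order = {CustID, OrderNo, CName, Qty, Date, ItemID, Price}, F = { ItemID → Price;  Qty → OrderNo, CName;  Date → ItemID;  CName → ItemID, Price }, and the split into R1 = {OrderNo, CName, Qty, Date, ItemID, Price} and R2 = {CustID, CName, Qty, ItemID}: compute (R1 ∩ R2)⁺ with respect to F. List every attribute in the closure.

R1 ∩ R2 = {CName, Qty, ItemID}.
ItemID → Price applies, adding Price
Qty → OrderNo, CName applies, adding OrderNo
Closure: {OrderNo, CName, Qty, ItemID, Price}.

OrderNo, CName, Qty, ItemID, Price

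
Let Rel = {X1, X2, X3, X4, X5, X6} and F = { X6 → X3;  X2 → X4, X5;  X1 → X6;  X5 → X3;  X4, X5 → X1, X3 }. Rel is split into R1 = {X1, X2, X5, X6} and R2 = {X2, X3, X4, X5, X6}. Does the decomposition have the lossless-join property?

Common attributes: R1 ∩ R2 = {X2, X5, X6}.
Closure of {X2, X5, X6}: X6 → X3 applies, adding X3; X2 → X4, X5 applies, adding X4; X4, X5 → X1, X3 applies, adding X1. So (X2, X5, X6)⁺ = {X1, X2, X3, X4, X5, X6}.
This closure contains every attribute of R1, so R1 ∩ R2 → R1. The join is lossless.

Yes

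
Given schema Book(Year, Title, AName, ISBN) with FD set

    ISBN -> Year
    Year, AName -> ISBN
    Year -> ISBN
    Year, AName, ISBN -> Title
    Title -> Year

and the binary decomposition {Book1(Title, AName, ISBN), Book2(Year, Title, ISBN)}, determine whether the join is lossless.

Yes

Common attributes: Book1 ∩ Book2 = {Title, ISBN}.
Closure of {Title, ISBN}: ISBN → Year applies, adding Year. So (Title, ISBN)⁺ = {Year, Title, ISBN}.
This closure contains every attribute of Book2, so Book1 ∩ Book2 → Book2. The join is lossless.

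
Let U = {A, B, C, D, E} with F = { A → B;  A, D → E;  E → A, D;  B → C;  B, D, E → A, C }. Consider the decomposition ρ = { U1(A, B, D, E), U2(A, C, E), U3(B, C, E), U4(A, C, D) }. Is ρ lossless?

Chase test. Columns are A, B, C, D, E; row i has aⱼ where attribute j ∈ Ui, else bᵢⱼ.
Initial tableau (one row per fragment):
  row 1: a1 a2 b13 a4 a5
  row 2: a1 b22 a3 b24 a5
  row 3: b31 a2 a3 b34 a5
  row 4: a1 b42 a3 a4 b45
Rows 1 and 2 agree on A; apply A→B and equate their B entries.
Rows 1 and 4 agree on A; apply A→B and equate their B entries.
Rows 1 and 4 agree on A, D; apply A, D→E and equate their E entries.
Rows 1 and 2 agree on E; apply E→A, D and equate their A, D entries.
Rows 1 and 3 agree on E; apply E→A, D and equate their A, D entries.
Rows 1 and 2 agree on B; apply B→C and equate their C entries.
Row 1 is now all distinguished symbols — the join is lossless.

Yes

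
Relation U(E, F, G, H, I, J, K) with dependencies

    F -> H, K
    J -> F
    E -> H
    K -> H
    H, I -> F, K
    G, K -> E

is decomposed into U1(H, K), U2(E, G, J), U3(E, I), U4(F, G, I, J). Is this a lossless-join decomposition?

Chase test. Columns are E, F, G, H, I, J, K; row i has aⱼ where attribute j ∈ Ui, else bᵢⱼ.
Initial tableau (one row per fragment):
  row 1: b11 b12 b13 a4 b15 b16 a7
  row 2: a1 b22 a3 b24 b25 a6 b27
  row 3: a1 b32 b33 b34 a5 b36 b37
  row 4: b41 a2 a3 b44 a5 a6 b47
Rows 2 and 4 agree on J; apply J→F and equate their F entries.
Rows 2 and 3 agree on E; apply E→H and equate their H entries.
Rows 2 and 4 agree on F; apply F→H, K and equate their H, K entries.
Rows 3 and 4 agree on H, I; apply H, I→F, K and equate their F, K entries.
Rows 2 and 4 agree on G, K; apply G, K→E and equate their E entries.
No row becomes fully distinguished — the join is lossy.

No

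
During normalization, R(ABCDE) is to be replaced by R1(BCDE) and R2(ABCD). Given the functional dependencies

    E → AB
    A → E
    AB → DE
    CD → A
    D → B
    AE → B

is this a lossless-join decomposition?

Yes

Common attributes: R1 ∩ R2 = {BCD}.
Closure of {BCD}: CD → A applies, adding A; A → E applies, adding E. So (BCD)⁺ = {ABCDE}.
This closure contains every attribute of R1, so R1 ∩ R2 → R1. The join is lossless.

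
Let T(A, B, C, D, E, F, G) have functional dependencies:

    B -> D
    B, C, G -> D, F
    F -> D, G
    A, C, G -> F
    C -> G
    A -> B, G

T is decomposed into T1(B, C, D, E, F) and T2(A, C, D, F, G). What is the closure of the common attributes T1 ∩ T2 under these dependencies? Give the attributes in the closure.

C, D, F, G

T1 ∩ T2 = {C, D, F}.
F → D, G applies, adding G
Closure: {C, D, F, G}.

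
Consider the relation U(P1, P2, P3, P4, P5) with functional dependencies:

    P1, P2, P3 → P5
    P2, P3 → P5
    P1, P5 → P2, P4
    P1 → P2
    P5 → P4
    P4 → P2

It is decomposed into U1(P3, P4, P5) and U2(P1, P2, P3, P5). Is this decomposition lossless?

Common attributes: U1 ∩ U2 = {P3, P5}.
Closure of {P3, P5}: P5 → P4 applies, adding P4; P4 → P2 applies, adding P2. So (P3, P5)⁺ = {P2, P3, P4, P5}.
This closure contains every attribute of U1, so U1 ∩ U2 → U1. The join is lossless.

Yes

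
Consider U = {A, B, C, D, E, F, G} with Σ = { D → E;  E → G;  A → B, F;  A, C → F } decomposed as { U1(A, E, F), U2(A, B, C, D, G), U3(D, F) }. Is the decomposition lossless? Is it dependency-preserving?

lossy and not dependency-preserving

Lossless test (chase): Rows 2 and 3 agree on D; apply D→E and equate their E entries. Rows 2 and 3 agree on E; apply E→G and equate their G entries. Rows 1 and 2 agree on A; apply A→B, F and equate their B, F entries. No row becomes fully distinguished — the join is lossy.
Dependency preservation: the restricted closure of {D} across the fragments never reaches {E}, so D → E cannot be enforced without a join — not preserved.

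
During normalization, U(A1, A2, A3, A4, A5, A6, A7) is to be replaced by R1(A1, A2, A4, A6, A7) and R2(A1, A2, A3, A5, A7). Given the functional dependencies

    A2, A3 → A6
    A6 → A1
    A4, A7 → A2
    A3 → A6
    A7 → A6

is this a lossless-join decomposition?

Common attributes: R1 ∩ R2 = {A1, A2, A7}.
Closure of {A1, A2, A7}: A7 → A6 applies, adding A6. So (A1, A2, A7)⁺ = {A1, A2, A6, A7}.
The closure contains neither all of R1 = {A1, A2, A4, A6, A7} nor all of R2 = {A1, A2, A3, A5, A7}, so the common attributes are not a superkey of either fragment. The join is lossy.

No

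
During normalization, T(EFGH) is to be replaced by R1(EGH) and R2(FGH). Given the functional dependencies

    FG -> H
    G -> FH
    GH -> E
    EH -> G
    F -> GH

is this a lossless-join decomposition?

Common attributes: R1 ∩ R2 = {GH}.
Closure of {GH}: G → FH applies, adding F; GH → E applies, adding E. So (GH)⁺ = {EFGH}.
This closure contains every attribute of R1, so R1 ∩ R2 → R1. The join is lossless.

Yes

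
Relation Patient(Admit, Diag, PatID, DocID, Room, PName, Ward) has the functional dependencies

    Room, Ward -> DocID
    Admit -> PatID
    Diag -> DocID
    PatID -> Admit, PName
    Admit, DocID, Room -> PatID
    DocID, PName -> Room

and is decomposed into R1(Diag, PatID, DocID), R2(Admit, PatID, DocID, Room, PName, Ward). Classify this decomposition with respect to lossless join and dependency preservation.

Lossless test: (PatID, DocID)⁺ = {Admit, PatID, DocID, Room, PName}, which is a superkey of neither fragment — lossy.
Dependency preservation: every FD's attributes lie within a single fragment, so each can be enforced locally — preserved.

lossy but dependency-preserving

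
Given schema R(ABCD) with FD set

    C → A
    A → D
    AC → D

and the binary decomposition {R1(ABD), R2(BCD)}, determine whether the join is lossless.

No

Common attributes: R1 ∩ R2 = {BD}.
No dependency enlarges {BD}, so (BD)⁺ = {BD}.
The closure contains neither all of R1 = {ABD} nor all of R2 = {BCD}, so the common attributes are not a superkey of either fragment. The join is lossy.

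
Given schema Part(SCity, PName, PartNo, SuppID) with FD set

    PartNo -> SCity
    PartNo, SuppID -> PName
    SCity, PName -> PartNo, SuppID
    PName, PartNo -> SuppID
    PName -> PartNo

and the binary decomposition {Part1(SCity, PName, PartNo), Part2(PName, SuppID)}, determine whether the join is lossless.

Common attributes: Part1 ∩ Part2 = {PName}.
Closure of {PName}: PName → PartNo applies, adding PartNo; PartNo → SCity applies, adding SCity; SCity, PName → PartNo, SuppID applies, adding SuppID. So (PName)⁺ = {SCity, PName, PartNo, SuppID}.
This closure contains every attribute of Part1, so Part1 ∩ Part2 → Part1. The join is lossless.

Yes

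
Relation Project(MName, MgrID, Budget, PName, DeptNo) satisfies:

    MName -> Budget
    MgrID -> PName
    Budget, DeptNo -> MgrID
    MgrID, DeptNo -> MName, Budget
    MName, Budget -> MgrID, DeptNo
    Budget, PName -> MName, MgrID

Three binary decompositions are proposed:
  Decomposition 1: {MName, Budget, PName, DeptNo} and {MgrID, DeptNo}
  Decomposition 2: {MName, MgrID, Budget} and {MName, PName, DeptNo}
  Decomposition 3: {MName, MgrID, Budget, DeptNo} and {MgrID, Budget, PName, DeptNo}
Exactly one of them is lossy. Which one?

Decomposition 1: common = {DeptNo}, closure = {DeptNo} → lossy.
Decomposition 2: common = {MName}, closure = {MName, MgrID, Budget, PName, DeptNo} → lossless.
Decomposition 3: common = {MgrID, Budget, DeptNo}, closure = {MName, MgrID, Budget, PName, DeptNo} → lossless.

Decomposition 1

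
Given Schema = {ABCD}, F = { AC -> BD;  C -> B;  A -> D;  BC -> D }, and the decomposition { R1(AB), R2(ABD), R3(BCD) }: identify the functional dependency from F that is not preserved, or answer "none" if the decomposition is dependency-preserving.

none

AC → BD: restricted closure across fragments reaches BD.
C → B lies within R3.
A → D lies within R2.
BC → D lies within R3.
Every dependency is enforceable on the fragments, so the decomposition is dependency-preserving.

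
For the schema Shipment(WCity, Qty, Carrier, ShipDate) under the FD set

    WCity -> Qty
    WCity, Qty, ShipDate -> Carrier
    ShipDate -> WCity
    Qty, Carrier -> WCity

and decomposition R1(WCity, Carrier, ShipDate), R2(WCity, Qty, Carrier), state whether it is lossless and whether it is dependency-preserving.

lossless and dependency-preserving

Lossless test: (WCity, Carrier)⁺ = {WCity, Qty, Carrier}, which contains all of one fragment — lossless.
Dependency preservation: WCity, Qty, ShipDate → Carrier is not contained in any single fragment, but the restricted closure of its left-hand side across the fragments still reaches the right-hand side; the remaining FDs each lie inside some fragment. All dependencies are preserved.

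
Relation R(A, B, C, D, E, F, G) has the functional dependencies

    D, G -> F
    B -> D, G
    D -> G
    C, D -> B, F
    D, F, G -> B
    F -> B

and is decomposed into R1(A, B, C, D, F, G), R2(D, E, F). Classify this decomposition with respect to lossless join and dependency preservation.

lossy but dependency-preserving

Lossless test: (D, F)⁺ = {B, D, F, G}, which is a superkey of neither fragment — lossy.
Dependency preservation: every FD's attributes lie within a single fragment, so each can be enforced locally — preserved.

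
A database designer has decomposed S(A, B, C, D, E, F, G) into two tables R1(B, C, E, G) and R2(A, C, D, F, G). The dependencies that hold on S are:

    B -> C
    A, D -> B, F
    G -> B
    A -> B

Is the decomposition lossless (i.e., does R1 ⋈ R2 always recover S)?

No

Common attributes: R1 ∩ R2 = {C, G}.
Closure of {C, G}: G → B applies, adding B. So (C, G)⁺ = {B, C, G}.
The closure contains neither all of R1 = {B, C, E, G} nor all of R2 = {A, C, D, F, G}, so the common attributes are not a superkey of either fragment. The join is lossy.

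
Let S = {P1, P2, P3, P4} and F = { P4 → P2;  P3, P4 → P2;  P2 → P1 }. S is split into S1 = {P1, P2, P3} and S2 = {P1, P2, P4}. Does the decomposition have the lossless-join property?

Common attributes: S1 ∩ S2 = {P1, P2}.
No dependency enlarges {P1, P2}, so (P1, P2)⁺ = {P1, P2}.
The closure contains neither all of S1 = {P1, P2, P3} nor all of S2 = {P1, P2, P4}, so the common attributes are not a superkey of either fragment. The join is lossy.

No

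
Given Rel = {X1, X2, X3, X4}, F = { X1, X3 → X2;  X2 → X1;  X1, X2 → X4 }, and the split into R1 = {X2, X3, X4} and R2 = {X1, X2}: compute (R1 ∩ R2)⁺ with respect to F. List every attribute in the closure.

R1 ∩ R2 = {X2}.
X2 → X1 applies, adding X1
X1, X2 → X4 applies, adding X4
Closure: {X1, X2, X4}.

X1, X2, X4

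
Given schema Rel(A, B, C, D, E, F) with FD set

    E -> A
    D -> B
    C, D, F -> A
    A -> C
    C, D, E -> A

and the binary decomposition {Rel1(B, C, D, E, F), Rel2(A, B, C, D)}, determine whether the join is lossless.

No

Common attributes: Rel1 ∩ Rel2 = {B, C, D}.
No dependency enlarges {B, C, D}, so (B, C, D)⁺ = {B, C, D}.
The closure contains neither all of Rel1 = {B, C, D, E, F} nor all of Rel2 = {A, B, C, D}, so the common attributes are not a superkey of either fragment. The join is lossy.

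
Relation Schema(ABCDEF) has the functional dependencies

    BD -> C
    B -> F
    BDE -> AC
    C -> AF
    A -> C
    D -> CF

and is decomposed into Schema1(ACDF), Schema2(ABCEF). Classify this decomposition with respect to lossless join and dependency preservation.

lossy but dependency-preserving

Lossless test: (ACF)⁺ = {ACF}, which is a superkey of neither fragment — lossy.
Dependency preservation: BD → C; BDE → AC are not contained in any single fragment, but the restricted closure of each left-hand side across the fragments still reaches the right-hand side; the remaining FDs each lie inside some fragment. All dependencies are preserved.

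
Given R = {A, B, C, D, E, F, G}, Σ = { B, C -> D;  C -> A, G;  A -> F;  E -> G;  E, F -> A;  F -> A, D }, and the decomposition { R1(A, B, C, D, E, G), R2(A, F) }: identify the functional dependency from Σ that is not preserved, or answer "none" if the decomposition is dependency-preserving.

none

B, C → D lies within R1.
C → A, G lies within R1.
A → F lies within R2.
E → G lies within R1.
E, F → A: restricted closure across fragments reaches A.
F → A, D: restricted closure across fragments reaches A, D.
Every dependency is enforceable on the fragments, so the decomposition is dependency-preserving.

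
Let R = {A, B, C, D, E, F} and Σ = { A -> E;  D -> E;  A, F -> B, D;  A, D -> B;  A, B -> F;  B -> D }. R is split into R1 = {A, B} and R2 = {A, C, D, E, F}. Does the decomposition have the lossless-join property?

No

Common attributes: R1 ∩ R2 = {A}.
Closure of {A}: A → E applies, adding E. So (A)⁺ = {A, E}.
The closure contains neither all of R1 = {A, B} nor all of R2 = {A, C, D, E, F}, so the common attributes are not a superkey of either fragment. The join is lossy.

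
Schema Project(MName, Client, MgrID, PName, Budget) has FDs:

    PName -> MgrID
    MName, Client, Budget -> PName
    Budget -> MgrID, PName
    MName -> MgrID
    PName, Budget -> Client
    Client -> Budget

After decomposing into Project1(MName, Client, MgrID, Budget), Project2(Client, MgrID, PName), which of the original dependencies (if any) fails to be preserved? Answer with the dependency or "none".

PName → MgrID lies within Project2.
MName, Client, Budget → PName: restricted closure across fragments reaches PName.
Budget → MgrID, PName: restricted closure across fragments reaches MgrID, PName.
MName → MgrID lies within Project1.
PName, Budget → Client: restricted closure across fragments reaches Client.
Client → Budget lies within Project1.
Every dependency is enforceable on the fragments, so the decomposition is dependency-preserving.

none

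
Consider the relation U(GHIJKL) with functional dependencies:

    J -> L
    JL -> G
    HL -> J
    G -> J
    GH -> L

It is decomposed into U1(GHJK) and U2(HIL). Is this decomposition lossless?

Common attributes: U1 ∩ U2 = {H}.
No dependency enlarges {H}, so (H)⁺ = {H}.
The closure contains neither all of U1 = {GHJK} nor all of U2 = {HIL}, so the common attributes are not a superkey of either fragment. The join is lossy.

No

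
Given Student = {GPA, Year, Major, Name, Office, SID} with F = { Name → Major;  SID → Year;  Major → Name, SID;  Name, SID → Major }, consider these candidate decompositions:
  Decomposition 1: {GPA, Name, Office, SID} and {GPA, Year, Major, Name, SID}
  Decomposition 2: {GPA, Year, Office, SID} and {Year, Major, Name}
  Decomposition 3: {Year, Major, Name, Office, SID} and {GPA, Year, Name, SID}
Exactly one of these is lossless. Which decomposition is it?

Decomposition 1

Decomposition 1: common = {GPA, Name, SID}, closure = {GPA, Year, Major, Name, SID} → lossless.
Decomposition 2: common = {Year}, closure = {Year} → lossy.
Decomposition 3: common = {Year, Name, SID}, closure = {Year, Major, Name, SID} → lossy.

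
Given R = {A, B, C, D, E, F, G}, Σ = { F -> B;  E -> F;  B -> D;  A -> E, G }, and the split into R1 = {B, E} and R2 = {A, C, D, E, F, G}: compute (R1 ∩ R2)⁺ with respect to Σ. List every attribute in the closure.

R1 ∩ R2 = {E}.
E → F applies, adding F
F → B applies, adding B
B → D applies, adding D
Closure: {B, D, E, F}.

B, D, E, F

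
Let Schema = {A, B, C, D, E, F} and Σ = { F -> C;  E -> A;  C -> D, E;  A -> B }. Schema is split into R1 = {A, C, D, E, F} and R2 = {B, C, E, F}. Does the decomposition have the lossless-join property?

Common attributes: R1 ∩ R2 = {C, E, F}.
Closure of {C, E, F}: E → A applies, adding A; C → D, E applies, adding D; A → B applies, adding B. So (C, E, F)⁺ = {A, B, C, D, E, F}.
This closure contains every attribute of R1, so R1 ∩ R2 → R1. The join is lossless.

Yes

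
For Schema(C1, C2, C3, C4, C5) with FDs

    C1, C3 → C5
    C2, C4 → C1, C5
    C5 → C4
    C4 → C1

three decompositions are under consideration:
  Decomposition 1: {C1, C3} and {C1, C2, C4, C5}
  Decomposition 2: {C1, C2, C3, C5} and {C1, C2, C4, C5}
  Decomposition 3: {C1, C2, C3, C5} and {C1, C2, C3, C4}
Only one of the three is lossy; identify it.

Decomposition 1: common = {C1}, closure = {C1} → lossy.
Decomposition 2: common = {C1, C2, C5}, closure = {C1, C2, C4, C5} → lossless.
Decomposition 3: common = {C1, C2, C3}, closure = {C1, C2, C3, C4, C5} → lossless.

Decomposition 1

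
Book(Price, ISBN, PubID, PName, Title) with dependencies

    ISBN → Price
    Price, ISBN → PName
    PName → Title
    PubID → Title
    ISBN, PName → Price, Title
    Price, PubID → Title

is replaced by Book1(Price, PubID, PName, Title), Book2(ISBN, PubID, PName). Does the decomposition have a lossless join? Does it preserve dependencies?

Lossless test: (PubID, PName)⁺ = {PubID, PName, Title}, which is a superkey of neither fragment — lossy.
Dependency preservation: the restricted closure of {ISBN} across the fragments never reaches {Price}, so ISBN → Price cannot be enforced without a join — not preserved.

lossy and not dependency-preserving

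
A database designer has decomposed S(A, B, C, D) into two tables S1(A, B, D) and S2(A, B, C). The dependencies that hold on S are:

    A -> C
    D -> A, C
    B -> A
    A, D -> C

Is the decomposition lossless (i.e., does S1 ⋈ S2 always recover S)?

Yes

Common attributes: S1 ∩ S2 = {A, B}.
Closure of {A, B}: A → C applies, adding C. So (A, B)⁺ = {A, B, C}.
This closure contains every attribute of S2, so S1 ∩ S2 → S2. The join is lossless.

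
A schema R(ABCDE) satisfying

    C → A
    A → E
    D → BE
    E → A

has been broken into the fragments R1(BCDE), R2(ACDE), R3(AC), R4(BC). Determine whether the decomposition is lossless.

Chase test. Columns are ABCDE; row i has aⱼ where attribute j ∈ Ri, else bᵢⱼ.
Initial tableau (one row per fragment):
  row 1: b11 a2 a3 a4 a5
  row 2: a1 b22 a3 a4 a5
  row 3: a1 b32 a3 b34 b35
  row 4: b41 a2 a3 b44 b45
Rows 1 and 2 agree on C; apply C→A and equate their A entries.
Rows 1 and 4 agree on C; apply C→A and equate their A entries.
Rows 1 and 3 agree on A; apply A→E and equate their E entries.
Rows 1 and 4 agree on A; apply A→E and equate their E entries.
Rows 1 and 2 agree on D; apply D→BE and equate their BE entries.
Row 1 is now all distinguished symbols — the join is lossless.

Yes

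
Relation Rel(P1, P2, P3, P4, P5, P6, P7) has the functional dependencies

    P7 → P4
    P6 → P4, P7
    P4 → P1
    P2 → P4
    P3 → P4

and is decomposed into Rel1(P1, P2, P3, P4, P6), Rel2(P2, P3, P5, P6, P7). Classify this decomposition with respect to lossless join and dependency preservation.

Lossless test: (P2, P3, P6)⁺ = {P1, P2, P3, P4, P6, P7}, which contains all of one fragment — lossless.
Dependency preservation: the restricted closure of {P7} across the fragments never reaches {P4}, so P7 → P4 cannot be enforced without a join — not preserved.

lossless but not dependency-preserving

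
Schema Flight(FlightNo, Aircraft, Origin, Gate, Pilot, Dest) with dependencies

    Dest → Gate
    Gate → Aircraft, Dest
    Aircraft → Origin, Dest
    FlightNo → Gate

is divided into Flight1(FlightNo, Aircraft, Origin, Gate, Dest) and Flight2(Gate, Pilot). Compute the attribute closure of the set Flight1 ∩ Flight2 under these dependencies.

Flight1 ∩ Flight2 = {Gate}.
Gate → Aircraft, Dest applies, adding Aircraft, Dest
Aircraft → Origin, Dest applies, adding Origin
Closure: {Aircraft, Origin, Gate, Dest}.

Aircraft, Origin, Gate, Dest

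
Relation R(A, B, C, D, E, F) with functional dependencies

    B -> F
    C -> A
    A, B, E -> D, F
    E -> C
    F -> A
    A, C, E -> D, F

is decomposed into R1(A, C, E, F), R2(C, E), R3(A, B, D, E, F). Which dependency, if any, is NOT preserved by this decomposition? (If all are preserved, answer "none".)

B → F lies within R3.
C → A lies within R1.
A, B, E → D, F lies within R3.
E → C lies within R1.
F → A lies within R1.
A, C, E → D, F: restricted closure across fragments reaches D, F.
Every dependency is enforceable on the fragments, so the decomposition is dependency-preserving.

none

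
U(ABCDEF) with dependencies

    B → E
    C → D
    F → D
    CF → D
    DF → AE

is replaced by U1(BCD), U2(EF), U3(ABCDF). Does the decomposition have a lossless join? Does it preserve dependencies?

Lossless test (chase): Rows 1 and 3 agree on B; apply B→E and equate their E entries. Rows 2 and 3 agree on F; apply F→D and equate their D entries. Rows 2 and 3 agree on DF; apply DF→AE and equate their AE entries. Row 3 is now all distinguished symbols — the join is lossless.
Dependency preservation: the restricted closure of {B} across the fragments never reaches {E}, so B → E cannot be enforced without a join — not preserved.

lossless but not dependency-preserving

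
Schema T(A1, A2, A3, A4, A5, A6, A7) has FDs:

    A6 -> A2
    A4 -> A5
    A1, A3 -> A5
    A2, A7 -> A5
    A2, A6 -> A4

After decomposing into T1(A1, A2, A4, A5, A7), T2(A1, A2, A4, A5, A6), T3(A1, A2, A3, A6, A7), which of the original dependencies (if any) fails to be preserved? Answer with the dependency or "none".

A1, A3 -> A5

Check A1, A3 → A5: no single fragment contains all of {A1, A3, A5}, and the restricted closure of {A1, A3} across the fragments never reaches {A5}.
A6 → A2 is preserved.
A4 → A5 is preserved.
A2, A7 → A5 is preserved.
A2, A6 → A4 is preserved.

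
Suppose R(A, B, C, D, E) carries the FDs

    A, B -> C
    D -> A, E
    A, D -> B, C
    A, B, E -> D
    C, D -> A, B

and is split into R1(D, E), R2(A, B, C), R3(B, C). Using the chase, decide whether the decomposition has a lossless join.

No

Chase test. Columns are A, B, C, D, E; row i has aⱼ where attribute j ∈ Ri, else bᵢⱼ.
Initial tableau (one row per fragment):
  row 1: b11 b12 b13 a4 a5
  row 2: a1 a2 a3 b24 b25
  row 3: b31 a2 a3 b34 b35
No row becomes fully distinguished — the join is lossy.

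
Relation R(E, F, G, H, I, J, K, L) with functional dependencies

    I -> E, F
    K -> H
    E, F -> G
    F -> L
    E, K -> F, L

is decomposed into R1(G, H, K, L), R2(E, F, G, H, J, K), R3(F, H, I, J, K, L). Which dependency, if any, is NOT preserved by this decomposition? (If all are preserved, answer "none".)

I -> E, F

Check I → E, F: no single fragment contains all of {E, F, I}, and the restricted closure of {I} across the fragments never reaches {E, F}.
K → H is preserved.
E, F → G is preserved.
F → L is preserved.
E, K → F, L is preserved.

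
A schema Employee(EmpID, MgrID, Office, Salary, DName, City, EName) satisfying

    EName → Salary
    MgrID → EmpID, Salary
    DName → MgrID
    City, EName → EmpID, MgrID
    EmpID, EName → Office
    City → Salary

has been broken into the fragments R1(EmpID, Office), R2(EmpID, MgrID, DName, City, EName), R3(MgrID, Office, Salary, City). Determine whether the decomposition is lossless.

Chase test. Columns are EmpID, MgrID, Office, Salary, DName, City, EName; row i has aⱼ where attribute j ∈ Ri, else bᵢⱼ.
Initial tableau (one row per fragment):
  row 1: a1 b12 a3 b14 b15 b16 b17
  row 2: a1 a2 b23 b24 a5 a6 a7
  row 3: b31 a2 a3 a4 b35 a6 b37
Rows 2 and 3 agree on MgrID; apply MgrID→EmpID, Salary and equate their EmpID, Salary entries.
No row becomes fully distinguished — the join is lossy.

No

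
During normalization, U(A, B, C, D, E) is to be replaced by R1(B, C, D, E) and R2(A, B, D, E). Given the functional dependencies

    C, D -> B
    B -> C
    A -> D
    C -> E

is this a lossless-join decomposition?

Yes

Common attributes: R1 ∩ R2 = {B, D, E}.
Closure of {B, D, E}: B → C applies, adding C. So (B, D, E)⁺ = {B, C, D, E}.
This closure contains every attribute of R1, so R1 ∩ R2 → R1. The join is lossless.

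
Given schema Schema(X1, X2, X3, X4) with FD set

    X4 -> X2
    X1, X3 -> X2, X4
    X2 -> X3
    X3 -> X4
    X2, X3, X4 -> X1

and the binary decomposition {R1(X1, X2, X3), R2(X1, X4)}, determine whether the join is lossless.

Common attributes: R1 ∩ R2 = {X1}.
No dependency enlarges {X1}, so (X1)⁺ = {X1}.
The closure contains neither all of R1 = {X1, X2, X3} nor all of R2 = {X1, X4}, so the common attributes are not a superkey of either fragment. The join is lossy.

No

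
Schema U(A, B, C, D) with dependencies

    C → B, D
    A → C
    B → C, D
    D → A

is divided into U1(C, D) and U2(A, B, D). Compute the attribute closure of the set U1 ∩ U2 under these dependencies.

A, B, C, D

U1 ∩ U2 = {D}.
D → A applies, adding A
A → C applies, adding C
C → B, D applies, adding B
Closure: {A, B, C, D}.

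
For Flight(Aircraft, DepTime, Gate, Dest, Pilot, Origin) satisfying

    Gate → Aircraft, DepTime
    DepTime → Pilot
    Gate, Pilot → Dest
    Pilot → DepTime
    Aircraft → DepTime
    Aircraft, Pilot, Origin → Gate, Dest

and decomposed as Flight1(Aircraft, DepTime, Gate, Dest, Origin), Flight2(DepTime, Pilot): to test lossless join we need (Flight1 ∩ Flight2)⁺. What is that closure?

DepTime, Pilot

Flight1 ∩ Flight2 = {DepTime}.
DepTime → Pilot applies, adding Pilot
Closure: {DepTime, Pilot}.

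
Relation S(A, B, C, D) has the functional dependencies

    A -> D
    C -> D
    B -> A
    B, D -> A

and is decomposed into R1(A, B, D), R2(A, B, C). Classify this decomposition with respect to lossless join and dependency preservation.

lossless but not dependency-preserving

Lossless test: (A, B)⁺ = {A, B, D}, which contains all of one fragment — lossless.
Dependency preservation: the restricted closure of {C} across the fragments never reaches {D}, so C → D cannot be enforced without a join — not preserved.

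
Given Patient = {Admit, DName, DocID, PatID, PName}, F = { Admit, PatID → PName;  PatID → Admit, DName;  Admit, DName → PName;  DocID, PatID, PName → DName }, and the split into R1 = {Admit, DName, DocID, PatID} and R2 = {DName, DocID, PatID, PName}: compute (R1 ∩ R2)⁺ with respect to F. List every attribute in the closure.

R1 ∩ R2 = {DName, DocID, PatID}.
PatID → Admit, DName applies, adding Admit
Admit, DName → PName applies, adding PName
Closure: {Admit, DName, DocID, PatID, PName}.

Admit, DName, DocID, PatID, PName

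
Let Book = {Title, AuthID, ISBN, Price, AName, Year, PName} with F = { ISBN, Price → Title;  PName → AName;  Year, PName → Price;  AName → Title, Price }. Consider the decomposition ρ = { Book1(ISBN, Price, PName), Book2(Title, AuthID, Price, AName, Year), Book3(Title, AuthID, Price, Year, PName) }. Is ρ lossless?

No

Chase test. Columns are Title, AuthID, ISBN, Price, AName, Year, PName; row i has aⱼ where attribute j ∈ Booki, else bᵢⱼ.
Initial tableau (one row per fragment):
  row 1: b11 b12 a3 a4 b15 b16 a7
  row 2: a1 a2 b23 a4 a5 a6 b27
  row 3: a1 a2 b33 a4 b35 a6 a7
Rows 1 and 3 agree on PName; apply PName→AName and equate their AName entries.
Rows 1 and 3 agree on AName; apply AName→Title, Price and equate their Title, Price entries.
No row becomes fully distinguished — the join is lossy.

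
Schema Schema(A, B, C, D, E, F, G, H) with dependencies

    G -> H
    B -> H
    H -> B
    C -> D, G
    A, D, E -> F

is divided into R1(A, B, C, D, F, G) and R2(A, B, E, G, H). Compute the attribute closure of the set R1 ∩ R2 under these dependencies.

A, B, G, H

R1 ∩ R2 = {A, B, G}.
G → H applies, adding H
Closure: {A, B, G, H}.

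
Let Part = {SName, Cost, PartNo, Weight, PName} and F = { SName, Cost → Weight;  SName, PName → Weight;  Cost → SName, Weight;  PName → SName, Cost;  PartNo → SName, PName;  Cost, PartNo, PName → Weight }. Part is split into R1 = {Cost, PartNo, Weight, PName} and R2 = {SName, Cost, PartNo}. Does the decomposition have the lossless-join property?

Common attributes: R1 ∩ R2 = {Cost, PartNo}.
Closure of {Cost, PartNo}: Cost → SName, Weight applies, adding SName, Weight; PartNo → SName, PName applies, adding PName. So (Cost, PartNo)⁺ = {SName, Cost, PartNo, Weight, PName}.
This closure contains every attribute of R1, so R1 ∩ R2 → R1. The join is lossless.

Yes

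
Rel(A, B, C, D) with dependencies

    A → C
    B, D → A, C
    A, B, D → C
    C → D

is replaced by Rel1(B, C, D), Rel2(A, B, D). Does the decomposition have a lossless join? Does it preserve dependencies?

Lossless test: (B, D)⁺ = {A, B, C, D}, which contains all of one fragment — lossless.
Dependency preservation: the restricted closure of {A} across the fragments never reaches {C}, so A → C cannot be enforced without a join — not preserved.

lossless but not dependency-preserving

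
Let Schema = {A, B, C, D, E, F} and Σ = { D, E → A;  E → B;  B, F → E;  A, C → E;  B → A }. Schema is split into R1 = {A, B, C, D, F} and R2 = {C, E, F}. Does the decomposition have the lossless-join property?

Common attributes: R1 ∩ R2 = {C, F}.
No dependency enlarges {C, F}, so (C, F)⁺ = {C, F}.
The closure contains neither all of R1 = {A, B, C, D, F} nor all of R2 = {C, E, F}, so the common attributes are not a superkey of either fragment. The join is lossy.

No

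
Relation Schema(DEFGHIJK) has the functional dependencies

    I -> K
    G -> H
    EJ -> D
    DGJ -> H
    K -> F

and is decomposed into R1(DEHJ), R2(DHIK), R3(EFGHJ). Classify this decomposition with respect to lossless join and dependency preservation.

Lossless test (chase): Rows 1 and 3 agree on EJ; apply EJ→D and equate their D entries. No row becomes fully distinguished — the join is lossy.
Dependency preservation: the restricted closure of {K} across the fragments never reaches {F}, so K → F cannot be enforced without a join — not preserved.

lossy and not dependency-preserving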